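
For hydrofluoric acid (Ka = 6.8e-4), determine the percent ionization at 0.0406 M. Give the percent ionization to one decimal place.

HF ⇌ F- + H+; let x = [H+] at equilibrium.
Solve x² + 0.00068x − 2.76e-05 = 0 → x = 4.93 × 10^-3 M
% ionization = x/C₀ × 100% = 4.93 × 10^-3/0.0406 × 100% = 12.1%

12.1%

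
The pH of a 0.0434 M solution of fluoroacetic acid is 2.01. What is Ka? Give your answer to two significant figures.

[H+] = 10^(-2.01) = 9.77 × 10^-3 M
At equilibrium [HA] = 0.0434 − 9.77 × 10^-3 = 3.36 × 10^-2 M
Ka = [H+][A-]/[HA] = (9.77 × 10^-3)² / 3.36 × 10^-2 = 2.8 × 10^-3

Ka = 2.8 × 10^-3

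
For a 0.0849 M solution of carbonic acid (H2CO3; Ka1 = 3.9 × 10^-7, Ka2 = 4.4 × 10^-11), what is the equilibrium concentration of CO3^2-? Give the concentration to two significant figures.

4.4 × 10^-11 M

First ionization gives [H+] ≈ [HCO3-] = 1.82 × 10^-4 M.
Second step: Ka2 = [H+][CO3^2-]/[HCO3-] ≈ [CO3^2-] (since [H+] ≈ [HCO3-]).
So [CO3^2-] ≈ Ka2.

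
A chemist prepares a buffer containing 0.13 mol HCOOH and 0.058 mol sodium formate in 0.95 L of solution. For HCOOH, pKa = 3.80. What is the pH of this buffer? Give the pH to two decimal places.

Henderson–Hasselbalch: pH = pKa + log([HCOO-]/[HCOOH]) = 3.80 + log(0.058/0.13)
pH = 3.80 + (-0.351) = 3.45

pH = 3.45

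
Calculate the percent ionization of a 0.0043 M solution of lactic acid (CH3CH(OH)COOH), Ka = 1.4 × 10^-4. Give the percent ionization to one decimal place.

16.5%

CH3CH(OH)COOH ⇌ CH3CH(OH)COO- + H+; let x = [H+] at equilibrium.
Solve x² + 0.00014x − 6.02e-07 = 0 → x = 7.09 × 10^-4 M
Fraction ionized = 7.09 × 10^-4 / 0.0043 = 0.1649 → 16.5%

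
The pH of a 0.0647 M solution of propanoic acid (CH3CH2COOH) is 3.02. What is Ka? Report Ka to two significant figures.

[H+] = 10^(-3.02) = 9.55 × 10^-4 M
At equilibrium [HA] = 0.0647 − 9.55 × 10^-4 = 6.37 × 10^-2 M
Ka = [H+][A-]/[HA] = (9.55 × 10^-4)² / 6.37 × 10^-2 = 1.4 × 10^-5

Ka = 1.4 × 10^-5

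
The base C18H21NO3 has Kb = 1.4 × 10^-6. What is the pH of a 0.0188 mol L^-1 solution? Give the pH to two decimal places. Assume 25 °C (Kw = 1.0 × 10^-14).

C18H21NO3 + H2O ⇌ C18H22NO3+ + OH-
Kb = [OH-]²/(0.0188 − [OH-]) = 1.4 × 10^-6
Since Kb ≪ C₀, [OH-] ≈ √(Kb·C₀) = 1.62 × 10^-4 M.
Check: 0.86% ionized — well under 5%, approximation valid.
pOH = 3.79, so pH = 14.00 − pOH = 10.21

pH = 10.21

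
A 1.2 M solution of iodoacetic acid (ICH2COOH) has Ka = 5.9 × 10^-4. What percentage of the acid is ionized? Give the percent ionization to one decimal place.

ICH2COOH ⇌ ICH2COO- + H+; let x = [H+] at equilibrium.
x ≈ √(Ka·C₀) = √(5.9 × 10^-4 × 1.2) = 2.66 × 10^-2 M
% ionization = x/C₀ × 100% = 2.66 × 10^-2/1.2 × 100% = 2.2%

2.2%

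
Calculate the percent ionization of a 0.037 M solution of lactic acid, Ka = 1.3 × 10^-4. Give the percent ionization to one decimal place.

5.8%

CH3CH(OH)COOH ⇌ CH3CH(OH)COO- + H+; let x = [H+] at equilibrium.
Solve x² + 0.00013x − 4.81e-06 = 0 → x = 2.13 × 10^-3 M
% ionization = x/C₀ × 100% = 2.13 × 10^-3/0.037 × 100% = 5.8%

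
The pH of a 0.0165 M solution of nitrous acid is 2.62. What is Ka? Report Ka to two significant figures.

[H+] = 10^(-2.62) = 2.40 × 10^-3 M
At equilibrium [HA] = 0.0165 − 2.40 × 10^-3 = 1.41 × 10^-2 M
Ka = [H+][A-]/[HA] = (2.40 × 10^-3)² / 1.41 × 10^-2 = 4.1 × 10^-4

Ka = 4.1 × 10^-4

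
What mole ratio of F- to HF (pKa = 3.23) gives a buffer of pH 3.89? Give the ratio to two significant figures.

ratio = 4.6

pH = pKa + log(r) ⇒ log(r) = 3.89 − 3.23 = +0.66
r = [F-]/[HF] = 10^(+0.66) = 4.57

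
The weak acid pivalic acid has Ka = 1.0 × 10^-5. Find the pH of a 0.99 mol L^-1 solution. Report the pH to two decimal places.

(CH3)3CCOOH ⇌ (CH3)3CCOO- + H+
Let x = [H+] at equilibrium. Ka = x²/(0.99 − x).
Neglecting x in the denominator: x = √(1.0 × 10^-5 × 0.99) = 3.15 × 10^-3 M
pH = −log[H+] = −log(3.15 × 10^-3) = 2.50

pH = 2.50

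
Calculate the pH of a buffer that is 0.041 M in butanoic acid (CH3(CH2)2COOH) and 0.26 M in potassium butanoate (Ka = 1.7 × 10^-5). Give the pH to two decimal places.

pH = 5.57

pKa = −log(1.7 × 10^-5) = 4.770
Using pH = pKa + log([base]/[acid]) with [base]/[acid] = 0.26/0.041:
pH = 4.770 + (+0.802) = 5.57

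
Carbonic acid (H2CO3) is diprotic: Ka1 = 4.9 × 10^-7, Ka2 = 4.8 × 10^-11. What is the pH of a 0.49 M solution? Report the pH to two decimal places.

pH = 3.31

Since Ka1 ≫ Ka2, the first ionization dominates [H+].
Ka1 = x²/(0.49 − x) = 4.9 × 10^-7
x ≈ √(4.9 × 10^-7 × 0.49) = 4.90 × 10^-4 M
pH = −log(4.90 × 10^-4) = 3.31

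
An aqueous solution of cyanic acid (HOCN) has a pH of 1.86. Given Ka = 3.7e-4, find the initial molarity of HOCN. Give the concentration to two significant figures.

C₀ = 5.3 × 10^-1 M

[H+] = 10^(-1.86) = 1.38 × 10^-2 M = x
Ka = x²/(C₀ − x) ⇒ C₀ = x + x²/Ka
C₀ = 1.38 × 10^-2 + (1.38 × 10^-2)²/(3.7 × 10^-4) = 5.29 × 10^-1 M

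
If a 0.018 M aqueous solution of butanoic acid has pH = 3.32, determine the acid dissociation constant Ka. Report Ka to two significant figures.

Ka = 1.3 × 10^-5

[H+] = 10^(-3.32) = 4.79 × 10^-4 M
At equilibrium [HA] = 0.018 − 4.79 × 10^-4 = 1.75 × 10^-2 M
Ka = [H+][A-]/[HA] = (4.79 × 10^-4)² / 1.75 × 10^-2 = 1.3 × 10^-5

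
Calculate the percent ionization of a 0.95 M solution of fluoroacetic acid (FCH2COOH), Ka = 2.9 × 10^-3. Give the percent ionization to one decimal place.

5.4%

FCH2COOH ⇌ FCH2COO- + H+; let x = [H+] at equilibrium.
Ka = x²/(C₀ − x); solving the quadratic gives x = 5.11 × 10^-2 M.
Fraction ionized = 5.11 × 10^-2 / 0.95 = 0.0538 → 5.4%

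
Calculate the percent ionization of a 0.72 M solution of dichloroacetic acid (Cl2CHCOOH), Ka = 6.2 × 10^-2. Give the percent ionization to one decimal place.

25.4%

Cl2CHCOOH ⇌ Cl2CHCOO- + H+; let x = [H+] at equilibrium.
Ka = x²/(C₀ − x); solving the quadratic gives x = 1.83 × 10^-1 M.
% ionization = x/C₀ × 100% = 1.83 × 10^-1/0.72 × 100% = 25.4%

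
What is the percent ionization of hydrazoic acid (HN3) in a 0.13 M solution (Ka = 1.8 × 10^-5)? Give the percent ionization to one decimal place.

HN3 ⇌ N3- + H+; let x = [H+] at equilibrium.
x ≈ √(Ka·C₀) = √(1.8 × 10^-5 × 0.13) = 1.53 × 10^-3 M
Fraction ionized = 1.53 × 10^-3 / 0.13 = 0.0118 → 1.2%

1.2%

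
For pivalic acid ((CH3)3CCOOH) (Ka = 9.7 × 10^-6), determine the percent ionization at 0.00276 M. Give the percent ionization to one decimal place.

5.8%

(CH3)3CCOOH ⇌ (CH3)3CCOO- + H+; let x = [H+] at equilibrium.
Ka = x²/(C₀ − x); solving the quadratic gives x = 1.59 × 10^-4 M.
Fraction ionized = 1.59 × 10^-4 / 0.00276 = 0.0576 → 5.8%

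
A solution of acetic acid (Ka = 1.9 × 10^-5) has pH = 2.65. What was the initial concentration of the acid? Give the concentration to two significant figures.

[H+] = 10^(-2.65) = 2.24 × 10^-3 M = x
Ka = x²/(C₀ − x) ⇒ C₀ = x + x²/Ka
C₀ = 2.24 × 10^-3 + (2.24 × 10^-3)²/(1.9 × 10^-5) = 2.66 × 10^-1 M

C₀ = 2.7 × 10^-1 M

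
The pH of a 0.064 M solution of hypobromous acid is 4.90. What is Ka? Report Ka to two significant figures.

[H+] = 10^(-4.90) = 1.26 × 10^-5 M
At equilibrium [HA] = 0.064 − 1.26 × 10^-5 = 6.40 × 10^-2 M
Ka = [H+][A-]/[HA] = (1.26 × 10^-5)² / 6.40 × 10^-2 = 2.5 × 10^-9

Ka = 2.5 × 10^-9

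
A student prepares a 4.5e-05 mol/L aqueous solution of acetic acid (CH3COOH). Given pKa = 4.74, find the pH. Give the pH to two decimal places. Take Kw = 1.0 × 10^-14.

CH3COOH ⇌ CH3COO- + H+
Ka = 10^(−4.74) = 1.82 × 10^-5
From the ICE table, Ka = x²/(4.5e-05 − x) = 1.82 × 10^-5.
x is not negligible relative to C₀; solve x² + 1.82e-05·x − 8.19e-10 = 0.
x = [−1.82e-05 + √(1.82e-05² + 3.28e-09)]/2 = 2.09 × 10^-5 M
pH = −log(2.09 × 10^-5) = 4.68

pH = 4.68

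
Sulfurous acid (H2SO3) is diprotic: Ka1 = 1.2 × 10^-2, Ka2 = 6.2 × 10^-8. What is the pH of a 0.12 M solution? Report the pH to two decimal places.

Since Ka1 ≫ Ka2, the first ionization dominates [H+].
Ka1 = x²/(0.12 − x) = 1.2 × 10^-2
Solving the quadratic: x = (−Ka1 + √(Ka1² + 4·Ka1·C₀))/2 = 3.24 × 10^-2 M
pH = −log(3.24 × 10^-2) = 1.49

pH = 1.49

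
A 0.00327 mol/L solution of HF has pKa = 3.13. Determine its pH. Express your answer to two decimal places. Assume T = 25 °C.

HF ⇌ F- + H+
Ka = 10^(−3.13) = 7.41 × 10^-4
Let x = [H+] at equilibrium. Ka = x²/(0.00327 − x).
Here C₀/Ka ≈ 4.41, so the small-x approximation fails. Use the quadratic:
x = (−Ka + √(Ka² + 4·Ka·C₀))/2 = 1.23 × 10^-3 M
pH = −log[H+] = −log(1.23 × 10^-3) = 2.91

pH = 2.91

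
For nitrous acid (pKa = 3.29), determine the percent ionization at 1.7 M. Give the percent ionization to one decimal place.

HNO2 ⇌ NO2- + H+; let x = [H+] at equilibrium.
Ka = 10^(−3.29) = 5.13 × 10^-4
x ≈ √(Ka·C₀) = √(5.13 × 10^-4 × 1.7) = 2.95 × 10^-2 M
% ionization = x/C₀ × 100% = 2.95 × 10^-2/1.7 × 100% = 1.7%

1.7%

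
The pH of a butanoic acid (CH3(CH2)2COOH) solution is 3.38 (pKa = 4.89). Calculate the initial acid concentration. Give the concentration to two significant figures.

[H+] = 10^(-3.38) = 4.17 × 10^-4 M = x
Ka = 10^(−4.89) = 1.29 × 10^-5
Ka = x²/(C₀ − x) ⇒ C₀ = x + x²/Ka
C₀ = 4.17 × 10^-4 + (4.17 × 10^-4)²/(1.29 × 10^-5) = 1.39 × 10^-2 M

C₀ = 1.4 × 10^-2 M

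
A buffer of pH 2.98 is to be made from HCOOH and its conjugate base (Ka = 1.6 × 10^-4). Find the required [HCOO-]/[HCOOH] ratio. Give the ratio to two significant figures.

ratio = 0.15

pKa = -log(1.6 × 10^-4) = 3.796
pH = pKa + log(r) ⇒ log(r) = 2.98 − 3.796 = -0.816
r = [HCOO-]/[HCOOH] = 10^(-0.816) = 0.153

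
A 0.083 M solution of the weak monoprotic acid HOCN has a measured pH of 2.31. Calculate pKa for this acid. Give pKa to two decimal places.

pKa = 3.51

[H+] = 10^(-2.31) = 4.90 × 10^-3 M
At equilibrium [HA] = 0.083 − 4.90 × 10^-3 = 7.81 × 10^-2 M
Ka = [H+][A-]/[HA] = (4.90 × 10^-3)² / 7.81 × 10^-2 = 3.07 × 10^-4
pKa = -log(3.07 × 10^-4) = 3.51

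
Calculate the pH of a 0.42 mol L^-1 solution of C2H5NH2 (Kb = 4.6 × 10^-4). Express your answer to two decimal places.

pH = 12.14

C2H5NH2 + H2O ⇌ C2H5NH3+ + OH-
Kb = x²/(0.42 − x) = 4.6 × 10^-4
Since Kb ≪ C₀, x ≈ √(Kb·C₀) = 1.39 × 10^-2 M.
Check: 3.3% ionized — well under 5%, approximation valid.
pOH = 1.86, so pH = 14.00 − pOH = 12.14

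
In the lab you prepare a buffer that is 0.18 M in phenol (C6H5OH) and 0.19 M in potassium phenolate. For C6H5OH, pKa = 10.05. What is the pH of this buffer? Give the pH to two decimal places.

Henderson–Hasselbalch: pH = pKa + log([C6H5O-]/[C6H5OH]) = 10.05 + log(0.19/0.18)
pH = 10.05 + (+0.023) = 10.07

pH = 10.07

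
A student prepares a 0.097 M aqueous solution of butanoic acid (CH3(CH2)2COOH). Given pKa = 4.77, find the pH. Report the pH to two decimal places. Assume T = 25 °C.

CH3(CH2)2COOH ⇌ CH3(CH2)2COO- + H+
Ka = 10^(−4.77) = 1.70 × 10^-5
From the ICE table, Ka = [H+]²/(0.097 − [H+]) = 1.70 × 10^-5.
Assume [H+] ≪ 0.097: [H+] ≈ √(1.70 × 10^-5 × 0.097) = 1.28 × 10^-3 M
Check: 1.3% ionized — well under 5%, approximation valid.
pH = −log(1.28 × 10^-3) = 2.89

pH = 2.89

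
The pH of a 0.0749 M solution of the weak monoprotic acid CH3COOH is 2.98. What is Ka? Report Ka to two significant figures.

Ka = 1.5 × 10^-5

[H+] = 10^(-2.98) = 1.05 × 10^-3 M
At equilibrium [HA] = 0.0749 − 1.05 × 10^-3 = 7.38 × 10^-2 M
Ka = [H+][A-]/[HA] = (1.05 × 10^-3)² / 7.38 × 10^-2 = 1.5 × 10^-5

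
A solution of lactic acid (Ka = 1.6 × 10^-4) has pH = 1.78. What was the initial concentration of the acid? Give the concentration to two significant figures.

C₀ = 1.7 M

[H+] = 10^(-1.78) = 1.66 × 10^-2 M = x
Ka = x²/(C₀ − x) ⇒ C₀ = x + x²/Ka
C₀ = 1.66 × 10^-2 + (1.66 × 10^-2)²/(1.6 × 10^-4) = 1.74 M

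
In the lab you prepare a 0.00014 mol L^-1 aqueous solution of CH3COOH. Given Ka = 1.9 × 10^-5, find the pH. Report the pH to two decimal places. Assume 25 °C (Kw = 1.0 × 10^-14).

pH = 4.37

CH3COOH ⇌ CH3COO- + H+
From the ICE table, Ka = [H+]²/(0.00014 − [H+]) = 1.9 × 10^-5.
[H+] is not negligible relative to C₀; solve [H+]² + 1.9e-05·[H+] − 2.66e-09 = 0.
[H+] = [−1.9e-05 + √(1.9e-05² + 1.06e-08)]/2 = 4.29 × 10^-5 M
pH = −log(4.29 × 10^-5) = 4.37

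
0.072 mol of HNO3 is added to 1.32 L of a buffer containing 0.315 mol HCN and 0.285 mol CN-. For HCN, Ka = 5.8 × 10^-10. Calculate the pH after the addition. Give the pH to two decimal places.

pH = 8.98

Added H+ converts CN- to HCN: HCN → 0.387 mol, CN- → 0.213 mol.
pKa = −log(5.8 × 10^-10) = 9.237
pH = pKa + log(n_CN-/n_HCN) = 9.237 + log(0.213/0.387) = 9.237 + (-0.259)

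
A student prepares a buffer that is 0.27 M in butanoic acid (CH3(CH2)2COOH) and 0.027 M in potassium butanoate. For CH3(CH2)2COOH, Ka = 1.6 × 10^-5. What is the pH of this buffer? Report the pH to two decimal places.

pH = 3.80

pKa = −log(1.6 × 10^-5) = 4.796
pH = pKa + log([A⁻]/[HA]) = 4.796 + log(0.027/0.27)
pH = 4.796 + (-1.000) = 3.80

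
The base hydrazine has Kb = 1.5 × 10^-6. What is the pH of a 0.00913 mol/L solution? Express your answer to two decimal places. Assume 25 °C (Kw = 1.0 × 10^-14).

pH = 10.07

N2H4 + H2O ⇌ N2H5+ + OH-
Kb = [OH-]²/(0.00913 − [OH-]) = 1.5 × 10^-6
Since Kb ≪ C₀, [OH-] ≈ √(Kb·C₀) = 1.17 × 10^-4 M.
Check: 1.3% ionized — well under 5%, approximation valid.
pOH = −log(1.17 × 10^-4) = 3.93; pH = 14.00 − 3.93 = 10.07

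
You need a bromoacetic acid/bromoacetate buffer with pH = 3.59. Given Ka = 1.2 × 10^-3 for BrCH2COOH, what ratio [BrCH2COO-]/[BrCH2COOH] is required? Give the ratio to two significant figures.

ratio = 4.7

pKa = -log(1.2 × 10^-3) = 2.921
pH = pKa + log(r) ⇒ log(r) = 3.59 − 2.921 = +0.669
r = [BrCH2COO-]/[BrCH2COOH] = 10^(+0.669) = 4.67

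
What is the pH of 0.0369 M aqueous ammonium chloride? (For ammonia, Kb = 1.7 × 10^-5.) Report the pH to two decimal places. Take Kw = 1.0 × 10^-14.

pH = 5.33

NH4+ is the conjugate acid of the weak base NH3.
Ka = Kw/Kb = 1.0×10^-14 / 1.7 × 10^-5 = 5.88 × 10^-10
Ka = [H+]²/(0.0369 − [H+]) = 5.88 × 10^-10
Assume [H+] ≪ 0.0369: [H+] ≈ √(5.88 × 10^-10 × 0.0369) = 4.66 × 10^-6 M
Check: 0.013% ionized — well under 5%, approximation valid.
pH = −log[H+] = −log(4.66 × 10^-6) = 5.33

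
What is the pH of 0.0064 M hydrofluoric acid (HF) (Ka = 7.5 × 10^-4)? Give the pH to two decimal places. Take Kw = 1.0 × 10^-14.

pH = 2.73

HF ⇌ F- + H+
Let x = [H+] at equilibrium. Ka = x²/(0.0064 − x).
The 5% rule fails; solving x² + Ka·x − Ka·C₀ = 0 exactly:
x = [−0.00075 + √(0.00075² + 1.92e-05)]/2 = 1.85 × 10^-3 M
pH = −log(1.85 × 10^-3) = 2.73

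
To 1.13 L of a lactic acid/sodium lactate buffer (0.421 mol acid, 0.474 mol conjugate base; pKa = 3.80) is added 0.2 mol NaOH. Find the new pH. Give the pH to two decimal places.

After neutralization: n(CH3CH(OH)COOH) = 0.221 mol, n(CH3CH(OH)COO-) = 0.674 mol.
pH = pKa + log(n_CH3CH(OH)COO-/n_CH3CH(OH)COOH) = 3.80 + log(0.674/0.221) = 3.80 + (+0.484)

pH = 4.28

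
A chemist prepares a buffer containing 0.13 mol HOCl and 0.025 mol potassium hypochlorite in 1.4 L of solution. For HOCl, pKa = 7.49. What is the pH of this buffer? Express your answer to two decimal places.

pH = 6.77

Using pH = pKa + log([base]/[acid]) with [base]/[acid] = 0.025/0.13:
pH = 7.49 + (-0.716) = 6.77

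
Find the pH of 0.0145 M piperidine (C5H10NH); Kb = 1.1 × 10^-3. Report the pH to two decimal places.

pH = 11.54

C5H10NH + H2O ⇌ C5H10NH2+ + OH-
From the ICE table, Kb = x²/(0.0145 − x) = 1.1 × 10^-3.
x is not negligible relative to C₀; solve x² + 0.0011·x − 1.6e-05 = 0.
x = (−Kb + √(Kb² + 4·Kb·C₀))/2 = 3.48 × 10^-3 M
pOH = 2.46, so pH = 14.00 − pOH = 11.54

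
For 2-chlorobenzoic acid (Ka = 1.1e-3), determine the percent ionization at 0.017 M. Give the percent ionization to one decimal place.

22.4%

ClC6H4COOH ⇌ ClC6H4COO- + H+; let x = [H+] at equilibrium.
Ka = x²/(C₀ − x); solving the quadratic gives x = 3.81 × 10^-3 M.
Fraction ionized = 3.81 × 10^-3 / 0.017 = 0.2241 → 22.4%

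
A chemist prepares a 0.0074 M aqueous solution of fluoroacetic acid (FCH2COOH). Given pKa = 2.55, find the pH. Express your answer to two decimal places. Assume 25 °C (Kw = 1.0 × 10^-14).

FCH2COOH ⇌ FCH2COO- + H+
Ka = 10^(−2.55) = 2.82 × 10^-3
Ka = [H+]²/(0.0074 − [H+]) = 2.82 × 10^-3
Here C₀/Ka ≈ 2.62, so the small-[H+] approximation fails. Use the quadratic:
[H+] = [−0.00282 + √(0.00282² + 8.35e-05)]/2 = 3.37 × 10^-3 M
pH = −log(3.37 × 10^-3) = 2.47

pH = 2.47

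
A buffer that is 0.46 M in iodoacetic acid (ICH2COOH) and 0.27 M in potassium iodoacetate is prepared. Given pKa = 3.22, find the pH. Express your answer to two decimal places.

pH = 2.99

pH = pKa + log([A⁻]/[HA]) = 3.22 + log(0.27/0.46)
pH = 3.22 + (-0.231) = 2.99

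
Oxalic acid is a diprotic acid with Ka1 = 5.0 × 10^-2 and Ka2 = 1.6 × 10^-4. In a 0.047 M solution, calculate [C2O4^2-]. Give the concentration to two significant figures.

1.6 × 10^-4 M

First ionization gives [H+] ≈ [HC2O4-] = 2.95 × 10^-2 M.
Second step: Ka2 = [H+][C2O4^2-]/[HC2O4-] ≈ [C2O4^2-] (since [H+] ≈ [HC2O4-]).
So [C2O4^2-] ≈ Ka2.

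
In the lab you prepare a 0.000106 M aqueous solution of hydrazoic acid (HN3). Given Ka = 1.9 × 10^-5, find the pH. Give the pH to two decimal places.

HN3 ⇌ N3- + H+
Let x = [H+] at equilibrium. Ka = x²/(0.000106 − x).
Here C₀/Ka ≈ 5.58, so the small-x approximation fails. Use the quadratic:
x = (−Ka + √(Ka² + 4·Ka·C₀))/2 = 3.64 × 10^-5 M
pH = −log[H+] = −log(3.64 × 10^-5) = 4.44

pH = 4.44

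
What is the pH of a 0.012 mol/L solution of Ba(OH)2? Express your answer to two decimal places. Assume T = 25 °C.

Ba(OH)2 is a strong base (each formula unit releases 2 OH-); [OH-] = 0.024 M.
pOH = -log(0.024) = 1.62
pH = 14.00 - 1.62 = 12.38

pH = 12.38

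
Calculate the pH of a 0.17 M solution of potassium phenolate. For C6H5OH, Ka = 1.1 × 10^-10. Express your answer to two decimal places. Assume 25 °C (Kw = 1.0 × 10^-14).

C6H5O- is the conjugate base of the weak acid C6H5OH.
Kb = Kw/Ka = 1.0×10^-14 / 1.1 × 10^-10 = 9.09 × 10^-5
From the ICE table, Kb = x²/(0.17 − x) = 9.09 × 10^-5.
Since Kb ≪ C₀, x ≈ √(Kb·C₀) = 3.93 × 10^-3 M.
pOH = −log(3.93 × 10^-3) = 2.41; pH = 14.00 − 2.41 = 11.59

pH = 11.59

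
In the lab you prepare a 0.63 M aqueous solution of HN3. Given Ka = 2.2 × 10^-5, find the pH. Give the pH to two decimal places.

pH = 2.43

HN3 ⇌ N3- + H+
Let x = [H+] at equilibrium. Ka = x²/(0.63 − x).
Since Ka ≪ C₀, x ≈ √(Ka·C₀) = 3.72 × 10^-3 M.
(x/C₀ = 0.59% < 5%, so the approximation holds.)
pH = −log(3.72 × 10^-3) = 2.43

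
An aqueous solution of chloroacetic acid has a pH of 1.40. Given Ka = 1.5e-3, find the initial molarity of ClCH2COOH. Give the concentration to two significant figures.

[H+] = 10^(-1.40) = 3.98 × 10^-2 M = x
Ka = x²/(C₀ − x) ⇒ C₀ = x + x²/Ka
C₀ = 3.98 × 10^-2 + (3.98 × 10^-2)²/(1.5 × 10^-3) = 1.10 M

C₀ = 1.1 M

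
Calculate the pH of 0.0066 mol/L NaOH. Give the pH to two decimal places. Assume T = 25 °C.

NaOH is a strong base; [OH-] = 0.0066 M.
pOH = -log(0.0066) = 2.18
pH = 14.00 - 2.18 = 11.82

pH = 11.82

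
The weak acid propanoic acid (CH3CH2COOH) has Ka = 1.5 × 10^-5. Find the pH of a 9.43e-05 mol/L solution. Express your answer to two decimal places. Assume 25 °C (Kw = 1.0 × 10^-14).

pH = 4.51

CH3CH2COOH ⇌ CH3CH2COO- + H+
From the ICE table, Ka = x²/(9.43e-05 − x) = 1.5 × 10^-5.
x is not negligible relative to C₀; solve x² + 1.5e-05·x − 1.41e-09 = 0.
x = [−1.5e-05 + √(1.5e-05² + 5.66e-09)]/2 = 3.09 × 10^-5 M
pH = −log[H+] = −log(3.09 × 10^-5) = 4.51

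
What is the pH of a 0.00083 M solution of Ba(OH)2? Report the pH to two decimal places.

Ba(OH)2 is a strong base (each formula unit releases 2 OH-); [OH-] = 0.00166 M.
pOH = -log(0.00166) = 2.78
pH = 14.00 - 2.78 = 11.22

pH = 11.22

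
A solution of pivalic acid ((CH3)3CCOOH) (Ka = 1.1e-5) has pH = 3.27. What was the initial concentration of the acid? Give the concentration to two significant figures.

[H+] = 10^(-3.27) = 5.37 × 10^-4 M = x
Ka = x²/(C₀ − x) ⇒ C₀ = x + x²/Ka
C₀ = 5.37 × 10^-4 + (5.37 × 10^-4)²/(1.1 × 10^-5) = 2.68 × 10^-2 M

C₀ = 2.7 × 10^-2 M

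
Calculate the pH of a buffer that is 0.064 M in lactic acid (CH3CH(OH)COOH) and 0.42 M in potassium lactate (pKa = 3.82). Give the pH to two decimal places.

pH = 4.64

pH = pKa + log([A⁻]/[HA]) = 3.82 + log(0.42/0.064)
pH = 3.82 + (+0.817) = 4.64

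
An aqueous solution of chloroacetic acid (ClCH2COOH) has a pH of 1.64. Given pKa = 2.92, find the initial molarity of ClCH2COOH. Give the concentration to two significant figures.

[H+] = 10^(-1.64) = 2.29 × 10^-2 M = x
Ka = 10^(−2.92) = 1.20 × 10^-3
Ka = x²/(C₀ − x) ⇒ C₀ = x + x²/Ka
C₀ = 2.29 × 10^-2 + (2.29 × 10^-2)²/(1.20 × 10^-3) = 4.60 × 10^-1 M

C₀ = 4.6 × 10^-1 M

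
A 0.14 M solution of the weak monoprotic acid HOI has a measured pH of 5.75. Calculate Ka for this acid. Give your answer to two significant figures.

[H+] = 10^(-5.75) = 1.78 × 10^-6 M
At equilibrium [HA] = 0.14 − 1.78 × 10^-6 = 1.40 × 10^-1 M
Ka = [H+][A-]/[HA] = (1.78 × 10^-6)² / 1.40 × 10^-1 = 2.3 × 10^-11

Ka = 2.3 × 10^-11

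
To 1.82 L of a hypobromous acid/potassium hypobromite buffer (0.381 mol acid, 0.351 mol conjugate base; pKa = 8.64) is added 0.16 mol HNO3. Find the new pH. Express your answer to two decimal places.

After neutralization: n(HOBr) = 0.541 mol, n(OBr-) = 0.191 mol.
pH = pKa + log(n_OBr-/n_HOBr) = 8.64 + log(0.191/0.541) = 8.64 + (-0.452)

pH = 8.19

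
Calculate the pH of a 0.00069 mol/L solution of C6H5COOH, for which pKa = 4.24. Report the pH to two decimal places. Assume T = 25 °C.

pH = 3.76

C6H5COOH ⇌ C6H5COO- + H+
Ka = 10^(−4.24) = 5.75 × 10^-5
From the ICE table, Ka = x²/(0.00069 − x) = 5.75 × 10^-5.
x is not negligible relative to C₀; solve x² + 5.75e-05·x − 3.97e-08 = 0.
x = (−Ka + √(Ka² + 4·Ka·C₀))/2 = 1.72 × 10^-4 M
pH = −log(1.72 × 10^-4) = 3.76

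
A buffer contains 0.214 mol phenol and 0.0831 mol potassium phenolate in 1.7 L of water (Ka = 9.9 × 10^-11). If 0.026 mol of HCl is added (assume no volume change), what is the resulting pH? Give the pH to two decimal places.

Added H+ converts C6H5O- to C6H5OH: C6H5OH → 0.24 mol, C6H5O- → 0.0571 mol.
pKa = −log(9.9 × 10^-11) = 10.004
pH = pKa + log(n_C6H5O-/n_C6H5OH) = 10.004 + log(0.0571/0.24) = 10.004 + (-0.624)

pH = 9.38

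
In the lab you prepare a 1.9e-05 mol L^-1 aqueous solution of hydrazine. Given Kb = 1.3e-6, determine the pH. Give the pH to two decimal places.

pH = 8.64

N2H4 + H2O ⇌ N2H5+ + OH-
Kb = [OH-]²/(1.9e-05 − [OH-]) = 1.3 × 10^-6
The 5% rule fails; solving [OH-]² + Kb·[OH-] − Kb·C₀ = 0 exactly:
[OH-] = (−Kb + √(Kb² + 4·Kb·C₀))/2 = 4.36 × 10^-6 M
pOH = 5.36, so pH = 14.00 − pOH = 8.64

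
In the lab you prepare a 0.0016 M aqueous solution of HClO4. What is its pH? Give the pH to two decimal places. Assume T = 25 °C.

pH = 2.80

HClO4 is a strong acid and dissociates completely, so [H+] = 0.0016 M.
pH = -log(0.0016) = 2.80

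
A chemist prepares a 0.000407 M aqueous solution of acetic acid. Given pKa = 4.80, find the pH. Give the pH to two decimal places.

pH = 4.14

CH3COOH ⇌ CH3COO- + H+
Ka = 10^(−4.80) = 1.58 × 10^-5
Let x = [H+] at equilibrium. Ka = x²/(0.000407 − x).
Here C₀/Ka ≈ 25.8, so the small-x approximation fails. Use the quadratic:
x = [−1.58e-05 + √(1.58e-05² + 2.57e-08)]/2 = 7.27 × 10^-5 M
pH = −log[H+] = −log(7.27 × 10^-5) = 4.14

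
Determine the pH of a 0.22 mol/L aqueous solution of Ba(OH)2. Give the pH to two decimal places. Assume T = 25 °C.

Ba(OH)2 is a strong base (each formula unit releases 2 OH-); [OH-] = 0.44 M.
pOH = -log(0.44) = 0.36
pH = 14.00 - 0.36 = 13.64

pH = 13.64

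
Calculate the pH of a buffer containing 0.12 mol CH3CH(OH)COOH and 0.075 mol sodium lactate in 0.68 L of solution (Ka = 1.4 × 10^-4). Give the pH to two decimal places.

pKa = −log(1.4 × 10^-4) = 3.854
pH = pKa + log([A⁻]/[HA]) = 3.854 + log(0.075/0.12)
pH = 3.854 + (-0.204) = 3.65

pH = 3.65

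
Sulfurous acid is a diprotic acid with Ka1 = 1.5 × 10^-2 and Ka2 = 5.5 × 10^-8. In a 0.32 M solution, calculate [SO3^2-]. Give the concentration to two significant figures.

First ionization gives [H+] ≈ [HSO3-] = 6.22 × 10^-2 M.
Second step: Ka2 = [H+][SO3^2-]/[HSO3-] ≈ [SO3^2-] (since [H+] ≈ [HSO3-]).
So [SO3^2-] ≈ Ka2.

5.5 × 10^-8 M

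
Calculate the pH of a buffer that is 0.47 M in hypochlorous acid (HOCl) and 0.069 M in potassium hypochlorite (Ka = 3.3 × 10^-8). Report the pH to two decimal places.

pKa = −log(3.3 × 10^-8) = 7.481
Henderson–Hasselbalch: pH = pKa + log([OCl-]/[HOCl]) = 7.481 + log(0.069/0.47)
pH = 7.481 + (-0.833) = 6.65

pH = 6.65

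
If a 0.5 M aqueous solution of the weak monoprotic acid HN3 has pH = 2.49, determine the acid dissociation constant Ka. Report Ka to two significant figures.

Ka = 2.1 × 10^-5

[H+] = 10^(-2.49) = 3.24 × 10^-3 M
At equilibrium [HA] = 0.5 − 3.24 × 10^-3 = 4.97 × 10^-1 M
Ka = [H+][A-]/[HA] = (3.24 × 10^-3)² / 4.97 × 10^-1 = 2.1 × 10^-5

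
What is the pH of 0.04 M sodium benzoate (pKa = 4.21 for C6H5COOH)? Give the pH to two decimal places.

pH = 8.41

C6H5COO- is the conjugate base of the weak acid C6H5COOH.
Ka = 10^(−4.21) = 6.17 × 10^-5
Kb = Kw/Ka = 1.0×10^-14 / 6.17 × 10^-5 = 1.62 × 10^-10
Kb = [OH-]²/(0.04 − [OH-]) = 1.62 × 10^-10
Assume [OH-] ≪ 0.04: [OH-] ≈ √(1.62 × 10^-10 × 0.04) = 2.55 × 10^-6 M
([OH-]/C₀ = 0.0064% < 5%, so the approximation holds.)
pOH = 5.59, so pH = 14.00 − pOH = 8.41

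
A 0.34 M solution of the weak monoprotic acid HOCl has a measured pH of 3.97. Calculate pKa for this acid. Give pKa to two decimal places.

pKa = 7.47

[H+] = 10^(-3.97) = 1.07 × 10^-4 M
At equilibrium [HA] = 0.34 − 1.07 × 10^-4 = 3.40 × 10^-1 M
Ka = [H+][A-]/[HA] = (1.07 × 10^-4)² / 3.40 × 10^-1 = 3.37 × 10^-8
pKa = -log(3.37 × 10^-8) = 7.47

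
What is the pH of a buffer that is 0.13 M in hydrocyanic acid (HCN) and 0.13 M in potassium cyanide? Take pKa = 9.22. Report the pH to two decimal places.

Using pH = pKa + log([base]/[acid]) with [base]/[acid] = 0.13/0.13:
pH = 9.22 + (+0.000) = 9.22

pH = 9.22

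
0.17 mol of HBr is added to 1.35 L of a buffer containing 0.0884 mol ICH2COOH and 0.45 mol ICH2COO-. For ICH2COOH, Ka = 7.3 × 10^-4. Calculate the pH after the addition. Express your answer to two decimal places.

Added H+ converts ICH2COO- to ICH2COOH: ICH2COOH → 0.258 mol, ICH2COO- → 0.28 mol.
pKa = −log(7.3 × 10^-4) = 3.137
pH = pKa + log(n_ICH2COO-/n_ICH2COOH) = 3.137 + log(0.28/0.258) = 3.137 + (+0.036)

pH = 3.17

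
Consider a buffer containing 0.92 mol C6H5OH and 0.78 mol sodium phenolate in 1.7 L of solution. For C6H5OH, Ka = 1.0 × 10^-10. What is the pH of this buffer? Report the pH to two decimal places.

pKa = −log(1.0 × 10^-10) = 10.000
Using pH = pKa + log([base]/[acid]) with [base]/[acid] = 0.78/0.92:
pH = 10.000 + (-0.072) = 9.93

pH = 9.93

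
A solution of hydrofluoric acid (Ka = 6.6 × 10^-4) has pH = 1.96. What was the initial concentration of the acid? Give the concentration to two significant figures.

[H+] = 10^(-1.96) = 1.10 × 10^-2 M = x
Ka = x²/(C₀ − x) ⇒ C₀ = x + x²/Ka
C₀ = 1.10 × 10^-2 + (1.10 × 10^-2)²/(6.6 × 10^-4) = 1.94 × 10^-1 M

C₀ = 1.9 × 10^-1 M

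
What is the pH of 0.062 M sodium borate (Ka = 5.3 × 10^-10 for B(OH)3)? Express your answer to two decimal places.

B(OH)4- is the conjugate base of the weak acid B(OH)3.
Kb = Kw/Ka = 1.0×10^-14 / 5.3 × 10^-10 = 1.89 × 10^-5
Let x = [OH-] at equilibrium. Kb = x²/(0.062 − x).
Assume x ≪ 0.062: x ≈ √(1.89 × 10^-5 × 0.062) = 1.08 × 10^-3 M
pOH = 2.97, so pH = 14.00 − pOH = 11.03

pH = 11.03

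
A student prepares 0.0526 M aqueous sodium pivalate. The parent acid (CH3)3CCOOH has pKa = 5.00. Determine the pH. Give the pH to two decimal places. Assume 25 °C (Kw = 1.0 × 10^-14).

(CH3)3CCOO- is the conjugate base of the weak acid (CH3)3CCOOH.
Ka = 10^(−5.00) = 1.00 × 10^-5
Kb = Kw/Ka = 1.0×10^-14 / 1.00 × 10^-5 = 1.00 × 10^-9
Kb = [OH-]²/(0.0526 − [OH-]) = 1.00 × 10^-9
Neglecting [OH-] in the denominator: [OH-] = √(1.00 × 10^-9 × 0.0526) = 7.25 × 10^-6 M
([OH-]/C₀ = 0.014% < 5%, so the approximation holds.)
pOH = 5.14, so pH = 14.00 − pOH = 8.86

pH = 8.86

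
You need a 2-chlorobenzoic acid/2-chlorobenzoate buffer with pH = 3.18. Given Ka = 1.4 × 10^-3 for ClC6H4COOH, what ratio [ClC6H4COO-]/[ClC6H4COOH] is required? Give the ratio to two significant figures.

ratio = 2.1

pKa = -log(1.4 × 10^-3) = 2.854
pH = pKa + log(r) ⇒ log(r) = 3.18 − 2.854 = +0.326
r = [ClC6H4COO-]/[ClC6H4COOH] = 10^(+0.326) = 2.12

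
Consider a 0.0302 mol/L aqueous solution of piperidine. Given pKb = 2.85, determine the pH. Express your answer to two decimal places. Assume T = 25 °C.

C5H10NH + H2O ⇌ C5H10NH2+ + OH-
Kb = 10^(−2.85) = 1.41 × 10^-3
From the ICE table, Kb = [OH-]²/(0.0302 − [OH-]) = 1.41 × 10^-3.
[OH-] is not negligible relative to C₀; solve [OH-]² + 0.00141·[OH-] − 4.26e-05 = 0.
[OH-] = (−Kb + √(Kb² + 4·Kb·C₀))/2 = 5.86 × 10^-3 M
pOH = 2.23, so pH = 14.00 − pOH = 11.77

pH = 11.77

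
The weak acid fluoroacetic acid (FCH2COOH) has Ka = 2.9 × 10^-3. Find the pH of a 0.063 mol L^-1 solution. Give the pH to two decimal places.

FCH2COOH ⇌ FCH2COO- + H+
Ka = x²/(0.063 − x) = 2.9 × 10^-3
Here C₀/Ka ≈ 21.7, so the small-x approximation fails. Use the quadratic:
x = (−Ka + √(Ka² + 4·Ka·C₀))/2 = 1.21 × 10^-2 M
pH = −log(1.21 × 10^-2) = 1.92

pH = 1.92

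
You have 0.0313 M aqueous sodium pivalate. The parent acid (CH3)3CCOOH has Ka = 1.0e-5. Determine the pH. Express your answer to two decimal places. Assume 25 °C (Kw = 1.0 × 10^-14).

(CH3)3CCOO- is the conjugate base of the weak acid (CH3)3CCOOH.
Kb = Kw/Ka = 1.0×10^-14 / 1.0 × 10^-5 = 1.00 × 10^-9
Kb = [OH-]²/(0.0313 − [OH-]) = 1.00 × 10^-9
Neglecting [OH-] in the denominator: [OH-] = √(1.00 × 10^-9 × 0.0313) = 5.59 × 10^-6 M
Check: 0.018% ionized — well under 5%, approximation valid.
pOH = 5.25, so pH = 14.00 − pOH = 8.75

pH = 8.75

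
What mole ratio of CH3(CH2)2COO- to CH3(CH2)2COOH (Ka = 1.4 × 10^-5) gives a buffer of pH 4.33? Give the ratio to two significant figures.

pKa = -log(1.4 × 10^-5) = 4.854
pH = pKa + log(r) ⇒ log(r) = 4.33 − 4.854 = -0.524
r = [CH3(CH2)2COO-]/[CH3(CH2)2COOH] = 10^(-0.524) = 0.299

ratio = 0.30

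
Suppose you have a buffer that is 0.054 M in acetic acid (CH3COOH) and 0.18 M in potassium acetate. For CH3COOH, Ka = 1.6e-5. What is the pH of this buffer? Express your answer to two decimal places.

pH = 5.32

pKa = −log(1.6 × 10^-5) = 4.796
Using pH = pKa + log([base]/[acid]) with [base]/[acid] = 0.18/0.054:
pH = 4.796 + (+0.523) = 5.32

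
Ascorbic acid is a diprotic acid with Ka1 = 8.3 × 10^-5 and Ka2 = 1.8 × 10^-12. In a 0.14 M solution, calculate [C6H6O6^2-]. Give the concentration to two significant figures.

1.8 × 10^-12 M

First ionization gives [H+] ≈ [HC6H6O6-] = 3.41 × 10^-3 M.
Second step: Ka2 = [H+][C6H6O6^2-]/[HC6H6O6-] ≈ [C6H6O6^2-] (since [H+] ≈ [HC6H6O6-]).
So [C6H6O6^2-] ≈ Ka2.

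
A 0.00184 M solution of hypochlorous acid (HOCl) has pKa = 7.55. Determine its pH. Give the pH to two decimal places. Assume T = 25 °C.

pH = 5.14

HOCl ⇌ OCl- + H+
Ka = 10^(−7.55) = 2.82 × 10^-8
Ka = x²/(0.00184 − x) = 2.82 × 10^-8
Neglecting x in the denominator: x = √(2.82 × 10^-8 × 0.00184) = 7.20 × 10^-6 M
pH = −log(7.20 × 10^-6) = 5.14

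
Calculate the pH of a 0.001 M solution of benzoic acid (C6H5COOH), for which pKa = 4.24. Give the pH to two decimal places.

pH = 3.67

C6H5COOH ⇌ C6H5COO- + H+
Ka = 10^(−4.24) = 5.75 × 10^-5
From the ICE table, Ka = [H+]²/(0.001 − [H+]) = 5.75 × 10^-5.
[H+] is not negligible relative to C₀; solve [H+]² + 5.75e-05·[H+] − 5.75e-08 = 0.
[H+] = [−5.75e-05 + √(5.75e-05² + 2.3e-07)]/2 = 2.13 × 10^-4 M
pH = −log[H+] = −log(2.13 × 10^-4) = 3.67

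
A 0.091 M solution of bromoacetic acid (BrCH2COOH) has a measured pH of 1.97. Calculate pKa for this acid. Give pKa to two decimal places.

pKa = 2.84

[H+] = 10^(-1.97) = 1.07 × 10^-2 M
At equilibrium [HA] = 0.091 − 1.07 × 10^-2 = 8.03 × 10^-2 M
Ka = [H+][A-]/[HA] = (1.07 × 10^-2)² / 8.03 × 10^-2 = 1.43 × 10^-3
pKa = -log(1.43 × 10^-3) = 2.84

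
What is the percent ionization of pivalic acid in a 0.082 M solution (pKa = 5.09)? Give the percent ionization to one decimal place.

1.0%

(CH3)3CCOOH ⇌ (CH3)3CCOO- + H+; let x = [H+] at equilibrium.
Ka = 10^(−5.09) = 8.13 × 10^-6
x ≈ √(Ka·C₀) = √(8.13 × 10^-6 × 0.082) = 8.16 × 10^-4 M
Fraction ionized = 8.16 × 10^-4 / 0.082 = 0.0100 → 1.0%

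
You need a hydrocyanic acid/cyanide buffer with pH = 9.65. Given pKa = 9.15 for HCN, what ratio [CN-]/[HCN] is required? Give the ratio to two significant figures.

ratio = 3.2

pH = pKa + log(r) ⇒ log(r) = 9.65 − 9.15 = +0.50
r = [CN-]/[HCN] = 10^(+0.50) = 3.16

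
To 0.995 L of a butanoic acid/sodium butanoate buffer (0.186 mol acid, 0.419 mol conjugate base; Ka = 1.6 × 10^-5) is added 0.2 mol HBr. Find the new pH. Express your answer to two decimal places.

pH = 4.55

After neutralization: n(CH3(CH2)2COOH) = 0.386 mol, n(CH3(CH2)2COO-) = 0.219 mol.
pKa = −log(1.6 × 10^-5) = 4.796
pH = pKa + log(n_CH3(CH2)2COO-/n_CH3(CH2)2COOH) = 4.796 + log(0.219/0.386) = 4.796 + (-0.246)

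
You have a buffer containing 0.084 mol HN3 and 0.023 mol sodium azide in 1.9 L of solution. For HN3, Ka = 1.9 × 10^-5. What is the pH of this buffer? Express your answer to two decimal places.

pH = 4.16

pKa = −log(1.9 × 10^-5) = 4.721
pH = pKa + log([A⁻]/[HA]) = 4.721 + log(0.023/0.084)
pH = 4.721 + (-0.563) = 4.16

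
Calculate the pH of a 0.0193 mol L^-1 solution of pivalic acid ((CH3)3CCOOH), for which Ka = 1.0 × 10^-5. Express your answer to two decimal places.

pH = 3.36

(CH3)3CCOOH ⇌ (CH3)3CCOO- + H+
Ka = [H+]²/(0.0193 − [H+]) = 1.0 × 10^-5
Assume [H+] ≪ 0.0193: [H+] ≈ √(1.0 × 10^-5 × 0.0193) = 4.39 × 10^-4 M
Check: 2.3% ionized — well under 5%, approximation valid.
pH = −log[H+] = −log(4.39 × 10^-4) = 3.36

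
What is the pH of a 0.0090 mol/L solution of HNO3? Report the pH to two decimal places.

pH = 2.05

HNO3 is a strong acid and dissociates completely, so [H+] = 0.0090 M.
pH = -log(0.009) = 2.05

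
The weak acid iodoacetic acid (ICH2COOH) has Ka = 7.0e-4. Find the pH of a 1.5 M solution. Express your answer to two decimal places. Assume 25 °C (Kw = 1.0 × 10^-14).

pH = 1.49

ICH2COOH ⇌ ICH2COO- + H+
Ka = x²/(1.5 − x) = 7.0 × 10^-4
Since Ka ≪ C₀, x ≈ √(Ka·C₀) = 3.24 × 10^-2 M.
pH = −log[H+] = −log(3.24 × 10^-2) = 1.49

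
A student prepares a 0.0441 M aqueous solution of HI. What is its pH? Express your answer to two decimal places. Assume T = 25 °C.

HI is a strong acid and dissociates completely, so [H+] = 0.0441 M.
pH = -log(0.0441) = 1.36

pH = 1.36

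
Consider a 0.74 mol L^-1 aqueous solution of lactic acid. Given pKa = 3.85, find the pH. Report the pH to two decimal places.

CH3CH(OH)COOH ⇌ CH3CH(OH)COO- + H+
Ka = 10^(−3.85) = 1.41 × 10^-4
Ka = [H+]²/(0.74 − [H+]) = 1.41 × 10^-4
Neglecting [H+] in the denominator: [H+] = √(1.41 × 10^-4 × 0.74) = 1.02 × 10^-2 M
([H+]/C₀ = 1.4% < 5%, so the approximation holds.)
pH = −log[H+] = −log(1.02 × 10^-2) = 1.99

pH = 1.99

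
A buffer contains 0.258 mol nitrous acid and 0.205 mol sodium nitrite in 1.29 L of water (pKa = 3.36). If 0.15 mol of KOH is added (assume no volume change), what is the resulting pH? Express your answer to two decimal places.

pH = 3.88

OH- converts HNO2 to NO2-: HNO2 → 0.108 mol, NO2- → 0.355 mol.
Henderson–Hasselbalch with mole ratio 0.355/0.108: pH = 3.36 + (+0.517)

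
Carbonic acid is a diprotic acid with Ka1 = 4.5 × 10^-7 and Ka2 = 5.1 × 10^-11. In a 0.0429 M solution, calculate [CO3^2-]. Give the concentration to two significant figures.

First ionization gives [H+] ≈ [HCO3-] = 1.39 × 10^-4 M.
Second step: Ka2 = [H+][CO3^2-]/[HCO3-] ≈ [CO3^2-] (since [H+] ≈ [HCO3-]).
So [CO3^2-] ≈ Ka2.

5.1 × 10^-11 M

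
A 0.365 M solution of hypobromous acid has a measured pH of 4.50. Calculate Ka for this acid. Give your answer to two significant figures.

Ka = 2.7 × 10^-9

[H+] = 10^(-4.50) = 3.16 × 10^-5 M
At equilibrium [HA] = 0.365 − 3.16 × 10^-5 = 3.65 × 10^-1 M
Ka = [H+][A-]/[HA] = (3.16 × 10^-5)² / 3.65 × 10^-1 = 2.7 × 10^-9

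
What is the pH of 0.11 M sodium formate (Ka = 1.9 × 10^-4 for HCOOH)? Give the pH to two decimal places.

pH = 8.38

HCOO- is the conjugate base of the weak acid HCOOH.
Kb = Kw/Ka = 1.0×10^-14 / 1.9 × 10^-4 = 5.26 × 10^-11
Kb = [OH-]²/(0.11 − [OH-]) = 5.26 × 10^-11
Assume [OH-] ≪ 0.11: [OH-] ≈ √(5.26 × 10^-11 × 0.11) = 2.41 × 10^-6 M
([OH-]/C₀ = 0.0022% < 5%, so the approximation holds.)
pOH = 5.62, so pH = 14.00 − pOH = 8.38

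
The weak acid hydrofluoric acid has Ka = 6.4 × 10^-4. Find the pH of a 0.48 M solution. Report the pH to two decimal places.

HF ⇌ F- + H+
From the ICE table, Ka = x²/(0.48 − x) = 6.4 × 10^-4.
Neglecting x in the denominator: x = √(6.4 × 10^-4 × 0.48) = 1.75 × 10^-2 M
pH = −log(1.75 × 10^-2) = 1.76

pH = 1.76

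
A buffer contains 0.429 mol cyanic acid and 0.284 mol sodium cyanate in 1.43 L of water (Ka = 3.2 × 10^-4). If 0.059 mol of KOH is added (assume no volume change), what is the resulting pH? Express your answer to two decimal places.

After neutralization: n(HOCN) = 0.37 mol, n(OCN-) = 0.343 mol.
pKa = −log(3.2 × 10^-4) = 3.495
Henderson–Hasselbalch with mole ratio 0.343/0.37: pH = 3.495 + (-0.033)

pH = 3.46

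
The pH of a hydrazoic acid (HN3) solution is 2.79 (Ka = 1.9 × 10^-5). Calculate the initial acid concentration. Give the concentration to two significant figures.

[H+] = 10^(-2.79) = 1.62 × 10^-3 M = x
Ka = x²/(C₀ − x) ⇒ C₀ = x + x²/Ka
C₀ = 1.62 × 10^-3 + (1.62 × 10^-3)²/(1.9 × 10^-5) = 1.40 × 10^-1 M

C₀ = 1.4 × 10^-1 M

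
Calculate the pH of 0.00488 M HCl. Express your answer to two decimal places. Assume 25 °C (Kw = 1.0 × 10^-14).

HCl is a strong acid and dissociates completely, so [H+] = 0.00488 M.
pH = -log(0.00488) = 2.31

pH = 2.31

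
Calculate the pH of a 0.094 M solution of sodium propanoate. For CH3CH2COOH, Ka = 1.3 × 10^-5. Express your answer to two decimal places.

CH3CH2COO- is the conjugate base of the weak acid CH3CH2COOH.
Kb = Kw/Ka = 1.0×10^-14 / 1.3 × 10^-5 = 7.69 × 10^-10
From the ICE table, Kb = [OH-]²/(0.094 − [OH-]) = 7.69 × 10^-10.
Assume [OH-] ≪ 0.094: [OH-] ≈ √(7.69 × 10^-10 × 0.094) = 8.50 × 10^-6 M
pOH = 5.07, so pH = 14.00 − pOH = 8.93

pH = 8.93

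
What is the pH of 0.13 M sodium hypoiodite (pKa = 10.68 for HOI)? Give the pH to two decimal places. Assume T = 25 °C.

OI- is the conjugate base of the weak acid HOI.
Ka = 10^(−10.68) = 2.09 × 10^-11
Kb = Kw/Ka = 1.0×10^-14 / 2.09 × 10^-11 = 4.78 × 10^-4
From the ICE table, Kb = [OH-]²/(0.13 − [OH-]) = 4.78 × 10^-4.
The 5% rule fails; solving [OH-]² + Kb·[OH-] − Kb·C₀ = 0 exactly:
[OH-] = [−0.000478 + √(0.000478² + 0.000249)]/2 = 7.65 × 10^-3 M
pOH = −log(7.65 × 10^-3) = 2.12; pH = 14.00 − 2.12 = 11.88

pH = 11.88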